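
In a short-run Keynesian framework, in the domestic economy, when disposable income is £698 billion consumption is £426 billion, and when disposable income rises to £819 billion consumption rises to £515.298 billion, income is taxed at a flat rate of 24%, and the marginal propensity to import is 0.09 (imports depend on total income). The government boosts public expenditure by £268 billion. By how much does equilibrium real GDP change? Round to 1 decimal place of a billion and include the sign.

MPC = ΔC/ΔYd = (515.298 − 426)/(819 − 698) = 89.298/121 = 0.738.
Government-spending multiplier = 1/(1 − c(1−t) + m) = 1/(1 − 0.738×0.76 + 0.09) = 1/0.52912 ≈ 1.89.
ΔY = k × ΔG = (+£268 billion) / 0.52912 ≈ +£506.5 billion.

+£506.5 billion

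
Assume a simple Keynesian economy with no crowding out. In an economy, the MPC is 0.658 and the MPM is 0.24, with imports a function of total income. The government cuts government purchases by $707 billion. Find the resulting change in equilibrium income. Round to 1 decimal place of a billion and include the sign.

−$1,214.8 billion

Government-spending multiplier = 1/(1 − c + m) = 1/(1 − 0.658 + 0.24) = 1/0.582 ≈ 1.718.
ΔY = k × ΔG = (−$707 billion) / 0.582 ≈ −$1,214.8 billion.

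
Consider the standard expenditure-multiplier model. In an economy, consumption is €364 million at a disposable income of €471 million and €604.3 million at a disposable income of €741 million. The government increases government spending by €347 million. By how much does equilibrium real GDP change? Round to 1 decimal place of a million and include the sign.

+€3,154.5 million

MPC = ΔC/ΔYd = (604.3 − 364)/(741 − 471) = 240.3/270 = 0.89.
Spending multiplier = 1/(1 − MPC) = 1/(1 − 0.89) = 1/0.11 ≈ 9.091.
ΔY = k × ΔG = (+€347 million) / 0.11 ≈ +€3,154.5 million.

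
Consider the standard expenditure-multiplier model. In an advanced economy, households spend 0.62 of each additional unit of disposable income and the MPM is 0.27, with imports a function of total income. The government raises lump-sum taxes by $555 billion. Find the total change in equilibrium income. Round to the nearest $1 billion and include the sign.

−$529 billion

A lump-sum tax change of +$555 billion shifts disposable income by −$555 billion; first-round consumption changes by −c × ΔT = −0.62 × (+$555 billion) = −$344.1 billion.
Expenditure multiplier = 1/(1 − c + m) = 1/(1 − 0.62 + 0.27) = 1/0.65 ≈ 1.538.
The tax multiplier is −c × k ≈ −0.954, so ΔY = k × (−c·ΔT) = (−$344.1 billion) / 0.65 ≈ −$529 billion.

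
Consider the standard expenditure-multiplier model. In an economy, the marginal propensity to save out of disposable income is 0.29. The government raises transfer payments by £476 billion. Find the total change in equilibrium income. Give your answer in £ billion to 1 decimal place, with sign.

+£1,165.4 billion

MPC = 1 − MPS = 1 − 0.29 = 0.71.
The transfer change shifts disposable income by +£476 billion, so first-round consumption changes by c·ΔTR = 0.71 × (+£476 billion) = +£337.96 billion.
Expenditure multiplier = 1/(1 − MPC) = 1/(1 − 0.71) = 1/0.29 ≈ 3.448.
The transfer multiplier is c × k ≈ 2.448, so ΔY = k × (c·ΔTR) = (+£337.96 billion) / 0.29 ≈ +£1,165.4 billion.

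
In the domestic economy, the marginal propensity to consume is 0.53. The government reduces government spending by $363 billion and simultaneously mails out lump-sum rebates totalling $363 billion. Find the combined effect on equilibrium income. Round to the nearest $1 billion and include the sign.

−$363 billion

Expenditure multiplier = 1/(1 − MPC) = 1/(1 − 0.53) = 1/0.47 ≈ 2.128.
ΔG contributes k·ΔG = (−$363 billion) / 0.47 ≈ −$772.3 billion.
ΔT of −$363 billion changes first-round spending by −c·ΔT = +$192.39 billion, contributing k·(−c·ΔT) = (+$192.39 billion) / 0.47 ≈ +$409.3 billion.
With ΔG = ΔT and no other leakages, the balanced-budget multiplier is 1, so ΔY = ΔG = −$363 billion.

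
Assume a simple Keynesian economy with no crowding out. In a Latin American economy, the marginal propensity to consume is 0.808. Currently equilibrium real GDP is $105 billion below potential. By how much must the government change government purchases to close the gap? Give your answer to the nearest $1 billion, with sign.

Spending multiplier = 1/(1 − MPC) = 1/(1 − 0.808) = 1/0.192 ≈ 5.208.
Need ΔY = +$105 billion, so ΔG = ΔY/k = (+$105 billion) × 0.192 ≈ +$20 billion.
The government should increase government purchases by $20 billion.

+$20 billion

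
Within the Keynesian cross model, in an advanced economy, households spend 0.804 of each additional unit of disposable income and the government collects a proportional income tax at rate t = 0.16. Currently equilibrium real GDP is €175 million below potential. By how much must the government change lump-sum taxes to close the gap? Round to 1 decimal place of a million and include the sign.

−€70.7 million

Spending multiplier = 1/(1 − c(1−t)) = 1/(1 − 0.804×0.84) = 1/0.32464 ≈ 3.08.
Tax multiplier = −c·k = −0.804/0.32464 ≈ −2.477. Need ΔY = +€175 million, so ΔT = ΔY/(−c·k) = −(+€175 million) × 0.32464 / 0.804 ≈ −€70.7 million.
The government should cut lump-sum taxes by €70.7 million.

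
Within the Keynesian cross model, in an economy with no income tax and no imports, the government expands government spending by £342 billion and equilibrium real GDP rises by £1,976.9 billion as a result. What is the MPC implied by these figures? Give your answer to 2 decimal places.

0.83

Implied spending multiplier k = ΔY/ΔG = 1,976.9/342 ≈ 5.7804.
Since k = 1/(1 − MPC), MPC = 1 − 1/k = 1 − ΔG/ΔY = 1 − 342/1,976.9 ≈ 0.83.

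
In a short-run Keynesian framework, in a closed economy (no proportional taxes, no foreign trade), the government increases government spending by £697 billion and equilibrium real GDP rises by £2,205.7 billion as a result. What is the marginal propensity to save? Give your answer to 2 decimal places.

Implied spending multiplier k = ΔY/ΔG = 2,205.7/697 ≈ 3.1646.
Since k = 1/(1 − MPC), MPC = 1 − 1/k = 1 − ΔG/ΔY = 1 − 697/2,205.7 ≈ 0.68.
MPS = 1 − MPC = 0.32.

0.32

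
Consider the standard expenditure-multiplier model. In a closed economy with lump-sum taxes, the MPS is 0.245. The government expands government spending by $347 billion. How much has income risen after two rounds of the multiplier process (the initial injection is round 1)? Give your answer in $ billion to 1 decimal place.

MPC = 1 − MPS = 1 − 0.245 = 0.755.
Round 1 adds ΔG = $347 billion; each later round is MPC = 0.755 times the previous.
After 2 rounds: 347 + 261.985 = ΔG·(1 − c^2)/(1 − c) = 347 × (1 − 0.570025)/0.245 ≈ $609 billion.

$609.0 billion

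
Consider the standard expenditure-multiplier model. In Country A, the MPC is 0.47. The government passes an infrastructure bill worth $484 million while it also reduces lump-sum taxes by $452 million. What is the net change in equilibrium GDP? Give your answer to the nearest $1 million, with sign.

+$1,314 million

Expenditure multiplier = 1/(1 − MPC) = 1/(1 − 0.47) = 1/0.53 ≈ 1.887.
ΔG contributes k·ΔG = (+$484 million) / 0.53 ≈ +$913.2 million.
ΔT of −$452 million changes first-round spending by −c·ΔT = +$212.44 million, contributing k·(−c·ΔT) = (+$212.44 million) / 0.53 ≈ +$400.8 million.
Net ΔY = k(ΔG − c·ΔT) = (+$696.44 million) / 0.53 ≈ +$1,314 million.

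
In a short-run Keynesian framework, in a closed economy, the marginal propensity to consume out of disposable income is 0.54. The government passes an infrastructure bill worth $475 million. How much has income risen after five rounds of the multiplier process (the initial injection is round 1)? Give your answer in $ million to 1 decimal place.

Round 1 adds ΔG = $475 million; each later round is MPC = 0.54 times the previous.
After 5 rounds: 475 + 256.5 + 138.51 + 74.7954 + 40.389516 = ΔG·(1 − c^5)/(1 − c) = 475 × (1 − 0.0459165024)/0.46 ≈ $985.2 million.

$985.2 million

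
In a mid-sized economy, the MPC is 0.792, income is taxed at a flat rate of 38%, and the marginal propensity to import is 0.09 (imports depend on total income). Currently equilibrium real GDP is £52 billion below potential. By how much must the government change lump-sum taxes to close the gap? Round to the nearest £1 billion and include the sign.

−£39 billion

Spending multiplier = 1/(1 − c(1−t) + m) = 1/(1 − 0.792×0.62 + 0.09) = 1/0.59896 ≈ 1.67.
Tax multiplier = −c·k = −0.792/0.59896 ≈ −1.322. Need ΔY = +£52 billion, so ΔT = ΔY/(−c·k) = −(+£52 billion) × 0.59896 / 0.792 ≈ −£39 billion.
The government should cut lump-sum taxes by £39 billion.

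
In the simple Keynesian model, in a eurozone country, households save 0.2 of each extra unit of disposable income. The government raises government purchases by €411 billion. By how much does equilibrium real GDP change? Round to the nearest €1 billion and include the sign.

MPC = 1 − MPS = 1 − 0.2 = 0.8.
Expenditure multiplier = 1/(1 − MPC) = 1/(1 − 0.8) = 1/0.2 = 5.
ΔY = k × ΔG = (+€411 billion) / 0.2 = +€2,055 billion.

+€2,055 billion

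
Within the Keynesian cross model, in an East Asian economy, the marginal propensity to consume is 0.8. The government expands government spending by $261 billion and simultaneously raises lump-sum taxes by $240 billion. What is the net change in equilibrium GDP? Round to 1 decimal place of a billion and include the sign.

Expenditure multiplier = 1/(1 − MPC) = 1/(1 − 0.8) = 1/0.2 = 5.
ΔG contributes k·ΔG = (+$261 billion) / 0.2 = +$1,305 billion.
ΔT of +$240 billion changes first-round spending by −c·ΔT = −$192 billion, contributing k·(−c·ΔT) = (−$192 billion) / 0.2 = −$960 billion.
Net ΔY = k(ΔG − c·ΔT) = (+$69 billion) / 0.2 = +$345 billion.

+$345.0 billion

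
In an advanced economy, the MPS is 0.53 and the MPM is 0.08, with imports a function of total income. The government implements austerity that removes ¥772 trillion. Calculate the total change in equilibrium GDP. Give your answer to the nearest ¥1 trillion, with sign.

−¥1,266 trillion

MPC = 1 − MPS = 1 − 0.53 = 0.47.
Government-spending multiplier = 1/(1 − c + m) = 1/(1 − 0.47 + 0.08) = 1/0.61 ≈ 1.639.
ΔY = k × ΔG = (−¥772 trillion) / 0.61 ≈ −¥1,266 trillion.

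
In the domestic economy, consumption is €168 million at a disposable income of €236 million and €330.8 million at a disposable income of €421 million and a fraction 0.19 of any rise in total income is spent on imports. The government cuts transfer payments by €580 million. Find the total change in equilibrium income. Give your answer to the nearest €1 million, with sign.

−€1,646 million

MPC = ΔC/ΔYd = (330.8 − 168)/(421 − 236) = 162.8/185 = 0.88.
The transfer change shifts disposable income by −€580 million, so first-round consumption changes by c·ΔTR = 0.88 × (−€580 million) = −€510.4 million.
Expenditure multiplier = 1/(1 − c + m) = 1/(1 − 0.88 + 0.19) = 1/0.31 ≈ 3.226.
The transfer multiplier is c × k ≈ 2.839, so ΔY = k × (c·ΔTR) = (−€510.4 million) / 0.31 ≈ −€1,646 million.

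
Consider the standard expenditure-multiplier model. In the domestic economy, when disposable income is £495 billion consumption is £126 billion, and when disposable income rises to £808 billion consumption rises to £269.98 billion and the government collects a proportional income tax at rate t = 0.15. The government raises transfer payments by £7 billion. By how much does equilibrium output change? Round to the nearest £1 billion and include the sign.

MPC = ΔC/ΔYd = (269.98 − 126)/(808 − 495) = 143.98/313 = 0.46.
The transfer change shifts disposable income by +£7 billion, so first-round consumption changes by c·ΔTR = 0.46 × (+£7 billion) = +£3.22 billion.
Expenditure multiplier = 1/(1 − c(1−t)) = 1/(1 − 0.46×0.85) = 1/0.609 ≈ 1.642.
The transfer multiplier is c × k ≈ 0.755, so ΔY = k × (c·ΔTR) = (+£3.22 billion) / 0.609 ≈ +£5 billion.

+£5 billion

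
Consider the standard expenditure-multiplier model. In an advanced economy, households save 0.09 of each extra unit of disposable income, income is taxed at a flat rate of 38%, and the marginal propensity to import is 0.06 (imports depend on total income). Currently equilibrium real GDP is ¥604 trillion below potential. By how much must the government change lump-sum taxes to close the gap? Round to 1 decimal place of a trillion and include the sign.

MPC = 1 − MPS = 1 − 0.09 = 0.91.
Spending multiplier = 1/(1 − c(1−t) + m) = 1/(1 − 0.91×0.62 + 0.06) = 1/0.4958 ≈ 2.017.
Tax multiplier = −c·k = −0.91/0.4958 ≈ −1.835. Need ΔY = +¥604 trillion, so ΔT = ΔY/(−c·k) = −(+¥604 trillion) × 0.4958 / 0.91 ≈ −¥329.1 trillion.
The government should cut lump-sum taxes by ¥329.1 trillion.

−¥329.1 trillion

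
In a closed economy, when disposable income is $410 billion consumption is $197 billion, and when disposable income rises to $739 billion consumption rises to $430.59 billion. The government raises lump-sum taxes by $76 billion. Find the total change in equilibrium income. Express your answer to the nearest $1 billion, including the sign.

MPC = ΔC/ΔYd = (430.59 − 197)/(739 − 410) = 233.59/329 = 0.71.
A lump-sum tax change of +$76 billion shifts disposable income by −$76 billion; first-round consumption changes by −c × ΔT = −0.71 × (+$76 billion) = −$53.96 billion.
Expenditure multiplier = 1/(1 − MPC) = 1/(1 − 0.71) = 1/0.29 ≈ 3.448.
The tax multiplier is −c × k ≈ −2.448, so ΔY = k × (−c·ΔT) = (−$53.96 billion) / 0.29 ≈ −$186 billion.

−$186 billion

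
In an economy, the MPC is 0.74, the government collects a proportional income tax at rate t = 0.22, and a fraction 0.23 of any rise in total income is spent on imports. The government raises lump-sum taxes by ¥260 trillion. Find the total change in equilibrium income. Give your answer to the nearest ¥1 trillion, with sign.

−¥295 trillion

A lump-sum tax change of +¥260 trillion shifts disposable income by −¥260 trillion; first-round consumption changes by −c × ΔT = −0.74 × (+¥260 trillion) = −¥192.4 trillion.
Expenditure multiplier = 1/(1 − c(1−t) + m) = 1/(1 − 0.74×0.78 + 0.23) = 1/0.6528 ≈ 1.532.
The tax multiplier is −c × k ≈ −1.134, so ΔY = k × (−c·ΔT) = (−¥192.4 trillion) / 0.6528 ≈ −¥295 trillion.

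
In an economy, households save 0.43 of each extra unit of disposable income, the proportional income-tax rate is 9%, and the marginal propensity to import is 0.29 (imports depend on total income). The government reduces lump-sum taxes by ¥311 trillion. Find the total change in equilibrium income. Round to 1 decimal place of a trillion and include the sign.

+¥229.8 trillion

MPC = 1 − MPS = 1 − 0.43 = 0.57.
A lump-sum tax change of −¥311 trillion shifts disposable income by +¥311 trillion; first-round consumption changes by −c × ΔT = −0.57 × (−¥311 trillion) = +¥177.27 trillion.
Expenditure multiplier = 1/(1 − c(1−t) + m) = 1/(1 − 0.57×0.91 + 0.29) = 1/0.7713 ≈ 1.297.
The tax multiplier is −c × k ≈ −0.739, so ΔY = k × (−c·ΔT) = (+¥177.27 trillion) / 0.7713 ≈ +¥229.8 trillion.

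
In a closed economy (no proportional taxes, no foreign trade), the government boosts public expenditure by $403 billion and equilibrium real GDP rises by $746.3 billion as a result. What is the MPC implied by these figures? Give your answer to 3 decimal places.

Implied spending multiplier k = ΔY/ΔG = 746.3/403 ≈ 1.8519.
Since k = 1/(1 − MPC), MPC = 1 − 1/k = 1 − ΔG/ΔY = 1 − 403/746.3 ≈ 0.460.

0.460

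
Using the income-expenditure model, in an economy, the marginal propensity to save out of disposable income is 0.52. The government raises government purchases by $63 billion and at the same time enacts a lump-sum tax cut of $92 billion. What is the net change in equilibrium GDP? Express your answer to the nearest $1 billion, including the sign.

+$206 billion

MPC = 1 − MPS = 1 − 0.52 = 0.48.
Expenditure multiplier = 1/(1 − MPC) = 1/(1 − 0.48) = 1/0.52 ≈ 1.923.
ΔG contributes k·ΔG = (+$63 billion) / 0.52 ≈ +$121.2 billion.
ΔT of −$92 billion changes first-round spending by −c·ΔT = +$44.16 billion, contributing k·(−c·ΔT) = (+$44.16 billion) / 0.52 ≈ +$84.9 billion.
Net ΔY = k(ΔG − c·ΔT) = (+$107.16 billion) / 0.52 ≈ +$206 billion.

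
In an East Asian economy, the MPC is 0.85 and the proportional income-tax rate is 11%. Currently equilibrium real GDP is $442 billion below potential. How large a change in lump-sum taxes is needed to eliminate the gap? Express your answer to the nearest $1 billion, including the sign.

−$127 billion

Spending multiplier = 1/(1 − c(1−t)) = 1/(1 − 0.85×0.89) = 1/0.2435 ≈ 4.107.
Tax multiplier = −c·k = −0.85/0.2435 ≈ −3.491. Need ΔY = +$442 billion, so ΔT = ΔY/(−c·k) = −(+$442 billion) × 0.2435 / 0.85 ≈ −$127 billion.
The government should cut lump-sum taxes by $127 billion.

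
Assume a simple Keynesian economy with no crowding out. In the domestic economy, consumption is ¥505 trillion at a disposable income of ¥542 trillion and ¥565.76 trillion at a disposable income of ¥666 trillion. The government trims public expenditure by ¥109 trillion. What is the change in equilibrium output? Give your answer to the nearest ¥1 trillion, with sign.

MPC = ΔC/ΔYd = (565.76 − 505)/(666 − 542) = 60.76/124 = 0.49.
Expenditure multiplier = 1/(1 − MPC) = 1/(1 − 0.49) = 1/0.51 ≈ 1.961.
ΔY = k × ΔG = (−¥109 trillion) / 0.51 ≈ −¥214 trillion.

−¥214 trillion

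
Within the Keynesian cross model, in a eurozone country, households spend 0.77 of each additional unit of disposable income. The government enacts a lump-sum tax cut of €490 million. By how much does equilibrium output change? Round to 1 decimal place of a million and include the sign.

A lump-sum tax change of −€490 million shifts disposable income by +€490 million; first-round consumption changes by −c × ΔT = −0.77 × (−€490 million) = +€377.3 million.
Expenditure multiplier = 1/(1 − MPC) = 1/(1 − 0.77) = 1/0.23 ≈ 4.348.
The tax multiplier is −c × k ≈ −3.348, so ΔY = k × (−c·ΔT) = (+€377.3 million) / 0.23 ≈ +€1,640.4 million.

+€1,640.4 million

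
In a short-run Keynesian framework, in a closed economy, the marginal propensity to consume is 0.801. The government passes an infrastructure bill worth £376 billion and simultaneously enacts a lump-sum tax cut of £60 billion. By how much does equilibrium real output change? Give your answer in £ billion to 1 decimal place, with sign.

+£2,131.0 billion

Expenditure multiplier = 1/(1 − MPC) = 1/(1 − 0.801) = 1/0.199 ≈ 5.025.
ΔG contributes k·ΔG = (+£376 billion) / 0.199 ≈ +£1,889.4 billion.
ΔT of −£60 billion changes first-round spending by −c·ΔT = +£48.06 billion, contributing k·(−c·ΔT) = (+£48.06 billion) / 0.199 ≈ +£241.5 billion.
Net ΔY = k(ΔG − c·ΔT) = (+£424.06 billion) / 0.199 ≈ +£2,131 billion.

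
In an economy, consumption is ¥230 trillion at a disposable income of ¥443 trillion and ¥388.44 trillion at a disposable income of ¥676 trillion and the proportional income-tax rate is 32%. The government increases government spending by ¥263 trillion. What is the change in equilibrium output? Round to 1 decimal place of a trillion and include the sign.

+¥489.2 trillion

MPC = ΔC/ΔYd = (388.44 − 230)/(676 − 443) = 158.44/233 = 0.68.
Expenditure multiplier = 1/(1 − c(1−t)) = 1/(1 − 0.68×0.68) = 1/0.5376 ≈ 1.86.
ΔY = k × ΔG = (+¥263 trillion) / 0.5376 ≈ +¥489.2 trillion.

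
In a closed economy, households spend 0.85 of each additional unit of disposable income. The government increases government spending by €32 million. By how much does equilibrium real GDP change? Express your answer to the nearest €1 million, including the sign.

+€213 million

Expenditure multiplier = 1/(1 − MPC) = 1/(1 − 0.85) = 1/0.15 ≈ 6.667.
ΔY = k × ΔG = (+€32 million) / 0.15 ≈ +€213 million.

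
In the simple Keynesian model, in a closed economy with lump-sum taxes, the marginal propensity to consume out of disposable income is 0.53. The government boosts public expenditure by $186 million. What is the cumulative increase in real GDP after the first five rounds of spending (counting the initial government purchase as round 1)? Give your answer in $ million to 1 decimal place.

Round 1 adds ΔG = $186 million; each later round is MPC = 0.53 times the previous.
After 5 rounds: 186 + 98.58 + 52.2474 + 27.691122 + 14.67629466 = ΔG·(1 − c^5)/(1 − c) = 186 × (1 − 0.0418195493)/0.47 ≈ $379.2 million.

$379.2 million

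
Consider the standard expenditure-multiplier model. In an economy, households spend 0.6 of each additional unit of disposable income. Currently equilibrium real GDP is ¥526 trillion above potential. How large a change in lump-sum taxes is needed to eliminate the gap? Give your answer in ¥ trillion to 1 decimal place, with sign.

Spending multiplier = 1/(1 − MPC) = 1/(1 − 0.6) = 1/0.4 = 2.5.
Tax multiplier = −c·k = −0.6/0.4 = −1.5. Need ΔY = −¥526 trillion, so ΔT = ΔY/(−c·k) = −(−¥526 trillion) × 0.4 / 0.6 ≈ +¥350.7 trillion.
The government should raise lump-sum taxes by ¥350.7 trillion.

+¥350.7 trillion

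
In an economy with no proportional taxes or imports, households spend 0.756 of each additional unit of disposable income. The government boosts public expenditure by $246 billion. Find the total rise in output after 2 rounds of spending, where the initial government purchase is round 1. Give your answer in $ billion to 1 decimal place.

Round 1 adds ΔG = $246 billion; each later round is MPC = 0.756 times the previous.
After 2 rounds: 246 + 185.976 = ΔG·(1 − c^2)/(1 − c) = 246 × (1 − 0.571536)/0.244 ≈ $432 billion.

$432.0 billion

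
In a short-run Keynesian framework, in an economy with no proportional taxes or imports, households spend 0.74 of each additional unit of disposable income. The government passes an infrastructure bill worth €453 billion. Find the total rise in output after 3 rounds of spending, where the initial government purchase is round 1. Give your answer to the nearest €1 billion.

Round 1 adds ΔG = €453 billion; each later round is MPC = 0.74 times the previous.
After 3 rounds: 453 + 335.22 + 248.0628 = ΔG·(1 − c^3)/(1 − c) = 453 × (1 − 0.405224)/0.26 ≈ €1,036 billion.

€1,036 billion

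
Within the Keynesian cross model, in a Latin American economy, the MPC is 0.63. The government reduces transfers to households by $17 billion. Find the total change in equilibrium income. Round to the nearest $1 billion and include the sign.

The transfer change shifts disposable income by −$17 billion, so first-round consumption changes by c·ΔTR = 0.63 × (−$17 billion) = −$10.71 billion.
Expenditure multiplier = 1/(1 − MPC) = 1/(1 − 0.63) = 1/0.37 ≈ 2.703.
The transfer multiplier is c × k ≈ 1.703, so ΔY = k × (c·ΔTR) = (−$10.71 billion) / 0.37 ≈ −$29 billion.

−$29 billion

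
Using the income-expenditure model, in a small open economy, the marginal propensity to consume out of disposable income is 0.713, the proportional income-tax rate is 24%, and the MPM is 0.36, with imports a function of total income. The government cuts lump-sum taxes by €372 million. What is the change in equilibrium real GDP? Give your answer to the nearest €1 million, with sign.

A lump-sum tax change of −€372 million shifts disposable income by +€372 million; first-round consumption changes by −c × ΔT = −0.713 × (−€372 million) = +€265.236 million.
Expenditure multiplier = 1/(1 − c(1−t) + m) = 1/(1 − 0.713×0.76 + 0.36) = 1/0.81812 ≈ 1.222.
The tax multiplier is −c × k ≈ −0.872, so ΔY = k × (−c·ΔT) = (+€265.236 million) / 0.81812 ≈ +€324 million.

+€324 million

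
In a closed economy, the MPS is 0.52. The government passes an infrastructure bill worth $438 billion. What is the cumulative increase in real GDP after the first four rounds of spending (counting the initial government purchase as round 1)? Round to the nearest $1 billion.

$798 billion

MPC = 1 − MPS = 1 − 0.52 = 0.48.
Round 1 adds ΔG = $438 billion; each later round is MPC = 0.48 times the previous.
After 4 rounds: 438 + 210.24 + 100.9152 + 48.439296 = ΔG·(1 − c^4)/(1 − c) = 438 × (1 − 0.05308416)/0.52 ≈ $798 billion.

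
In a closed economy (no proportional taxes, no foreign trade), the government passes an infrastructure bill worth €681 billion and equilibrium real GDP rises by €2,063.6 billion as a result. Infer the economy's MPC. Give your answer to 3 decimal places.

0.670

Implied spending multiplier k = ΔY/ΔG = 2,063.6/681 ≈ 3.0302.
Since k = 1/(1 − MPC), MPC = 1 − 1/k = 1 − ΔG/ΔY = 1 − 681/2,063.6 ≈ 0.670.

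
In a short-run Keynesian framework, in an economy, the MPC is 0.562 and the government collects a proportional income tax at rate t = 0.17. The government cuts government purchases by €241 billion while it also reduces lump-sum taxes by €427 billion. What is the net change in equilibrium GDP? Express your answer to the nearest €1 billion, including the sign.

−€2 billion

Expenditure multiplier = 1/(1 − c(1−t)) = 1/(1 − 0.562×0.83) = 1/0.53354 ≈ 1.874.
ΔG contributes k·ΔG = (−€241 billion) / 0.53354 ≈ −€451.7 billion.
ΔT of −€427 billion changes first-round spending by −c·ΔT = +€239.974 billion, contributing k·(−c·ΔT) = (+€239.974 billion) / 0.53354 ≈ +€449.8 billion.
Net ΔY = k(ΔG − c·ΔT) = (−€1.026 billion) / 0.53354 ≈ −€2 billion.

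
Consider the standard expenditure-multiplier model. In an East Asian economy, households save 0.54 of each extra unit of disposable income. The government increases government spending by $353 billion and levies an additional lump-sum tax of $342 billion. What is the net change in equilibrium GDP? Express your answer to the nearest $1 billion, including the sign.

+$362 billion

MPC = 1 − MPS = 1 − 0.54 = 0.46.
Expenditure multiplier = 1/(1 − MPC) = 1/(1 − 0.46) = 1/0.54 ≈ 1.852.
ΔG contributes k·ΔG = (+$353 billion) / 0.54 ≈ +$653.7 billion.
ΔT of +$342 billion changes first-round spending by −c·ΔT = −$157.32 billion, contributing k·(−c·ΔT) = (−$157.32 billion) / 0.54 ≈ −$291.3 billion.
Net ΔY = k(ΔG − c·ΔT) = (+$195.68 billion) / 0.54 ≈ +$362 billion.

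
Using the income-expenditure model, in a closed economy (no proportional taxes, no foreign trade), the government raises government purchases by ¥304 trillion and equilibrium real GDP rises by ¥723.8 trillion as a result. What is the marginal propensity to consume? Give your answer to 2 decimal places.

Implied spending multiplier k = ΔY/ΔG = 723.8/304 ≈ 2.3809.
Since k = 1/(1 − MPC), MPC = 1 − 1/k = 1 − ΔG/ΔY = 1 − 304/723.8 ≈ 0.58.

0.58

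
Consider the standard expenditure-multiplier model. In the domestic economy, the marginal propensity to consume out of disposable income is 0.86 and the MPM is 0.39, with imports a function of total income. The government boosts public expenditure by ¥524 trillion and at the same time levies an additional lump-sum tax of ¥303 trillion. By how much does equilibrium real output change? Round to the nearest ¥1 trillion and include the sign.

Expenditure multiplier = 1/(1 − c + m) = 1/(1 − 0.86 + 0.39) = 1/0.53 ≈ 1.887.
ΔG contributes k·ΔG = (+¥524 trillion) / 0.53 ≈ +¥988.7 trillion.
ΔT of +¥303 trillion changes first-round spending by −c·ΔT = −¥260.58 trillion, contributing k·(−c·ΔT) = (−¥260.58 trillion) / 0.53 ≈ −¥491.7 trillion.
Net ΔY = k(ΔG − c·ΔT) = (+¥263.42 trillion) / 0.53 ≈ +¥497 trillion.

+¥497 trillion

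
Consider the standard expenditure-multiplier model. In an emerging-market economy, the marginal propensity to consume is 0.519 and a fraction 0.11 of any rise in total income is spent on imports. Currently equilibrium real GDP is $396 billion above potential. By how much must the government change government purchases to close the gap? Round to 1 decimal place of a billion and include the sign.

Spending multiplier = 1/(1 − c + m) = 1/(1 − 0.519 + 0.11) = 1/0.591 ≈ 1.692.
Need ΔY = −$396 billion, so ΔG = ΔY/k = (−$396 billion) × 0.591 ≈ −$234 billion.
The government should cut government purchases by $234 billion.

−$234.0 billion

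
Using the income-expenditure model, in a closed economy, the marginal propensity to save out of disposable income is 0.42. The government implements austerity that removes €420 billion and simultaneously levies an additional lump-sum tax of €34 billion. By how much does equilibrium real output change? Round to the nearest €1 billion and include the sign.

MPC = 1 − MPS = 1 − 0.42 = 0.58.
Expenditure multiplier = 1/(1 − MPC) = 1/(1 − 0.58) = 1/0.42 ≈ 2.381.
ΔG contributes k·ΔG = (−€420 billion) / 0.42 = −€1,000 billion.
ΔT of +€34 billion changes first-round spending by −c·ΔT = −€19.72 billion, contributing k·(−c·ΔT) = (−€19.72 billion) / 0.42 ≈ −€47 billion.
Net ΔY = k(ΔG − c·ΔT) = (−€439.72 billion) / 0.42 ≈ −€1,047 billion.

−€1,047 billion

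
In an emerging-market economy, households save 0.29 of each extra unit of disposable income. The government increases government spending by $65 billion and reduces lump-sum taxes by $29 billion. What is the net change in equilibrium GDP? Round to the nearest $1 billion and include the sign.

+$295 billion

MPC = 1 − MPS = 1 − 0.29 = 0.71.
Expenditure multiplier = 1/(1 − MPC) = 1/(1 − 0.71) = 1/0.29 ≈ 3.448.
ΔG contributes k·ΔG = (+$65 billion) / 0.29 ≈ +$224.1 billion.
ΔT of −$29 billion changes first-round spending by −c·ΔT = +$20.59 billion, contributing k·(−c·ΔT) = (+$20.59 billion) / 0.29 = +$71 billion.
Net ΔY = k(ΔG − c·ΔT) = (+$85.59 billion) / 0.29 ≈ +$295 billion.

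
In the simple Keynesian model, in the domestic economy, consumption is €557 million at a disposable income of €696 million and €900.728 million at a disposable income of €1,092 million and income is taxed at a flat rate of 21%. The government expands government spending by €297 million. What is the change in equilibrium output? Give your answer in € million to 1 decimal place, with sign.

+€945.0 million

MPC = ΔC/ΔYd = (900.728 − 557)/(1,092 − 696) = 343.728/396 = 0.868.
Government-spending multiplier = 1/(1 − c(1−t)) = 1/(1 − 0.868×0.79) = 1/0.31428 ≈ 3.182.
ΔY = k × ΔG = (+€297 million) / 0.31428 ≈ +€945 million.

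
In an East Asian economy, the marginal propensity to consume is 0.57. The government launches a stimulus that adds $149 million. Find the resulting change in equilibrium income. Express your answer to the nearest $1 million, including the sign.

+$347 million

Expenditure multiplier = 1/(1 − MPC) = 1/(1 − 0.57) = 1/0.43 ≈ 2.326.
ΔY = k × ΔG = (+$149 million) / 0.43 ≈ +$347 million.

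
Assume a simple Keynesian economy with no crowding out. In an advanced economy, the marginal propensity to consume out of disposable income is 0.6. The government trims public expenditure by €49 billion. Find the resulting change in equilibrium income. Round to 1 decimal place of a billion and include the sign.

−€122.5 billion

Spending multiplier = 1/(1 − MPC) = 1/(1 − 0.6) = 1/0.4 = 2.5.
ΔY = k × ΔG = (−€49 billion) / 0.4 = −€122.5 billion.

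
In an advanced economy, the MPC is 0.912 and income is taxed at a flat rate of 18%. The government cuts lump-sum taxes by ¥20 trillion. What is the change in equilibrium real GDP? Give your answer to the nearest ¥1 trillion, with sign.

A lump-sum tax change of −¥20 trillion shifts disposable income by +¥20 trillion; first-round consumption changes by −c × ΔT = −0.912 × (−¥20 trillion) = +¥18.24 trillion.
Expenditure multiplier = 1/(1 − c(1−t)) = 1/(1 − 0.912×0.82) = 1/0.25216 ≈ 3.966.
The tax multiplier is −c × k ≈ −3.617, so ΔY = k × (−c·ΔT) = (+¥18.24 trillion) / 0.25216 ≈ +¥72 trillion.

+¥72 trillion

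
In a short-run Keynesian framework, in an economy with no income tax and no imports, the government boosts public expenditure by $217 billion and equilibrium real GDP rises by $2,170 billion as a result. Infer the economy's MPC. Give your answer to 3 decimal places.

0.900

Implied spending multiplier k = ΔY/ΔG = 2,170/217 = 10.
Since k = 1/(1 − MPC), MPC = 1 − 1/k = 1 − ΔG/ΔY = 1 − 217/2,170 = 0.900.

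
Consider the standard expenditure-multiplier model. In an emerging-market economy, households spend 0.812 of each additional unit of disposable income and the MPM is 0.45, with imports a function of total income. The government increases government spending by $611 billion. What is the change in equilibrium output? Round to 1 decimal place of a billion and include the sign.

+$957.7 billion

Spending multiplier = 1/(1 − c + m) = 1/(1 − 0.812 + 0.45) = 1/0.638 ≈ 1.567.
ΔY = k × ΔG = (+$611 billion) / 0.638 ≈ +$957.7 billion.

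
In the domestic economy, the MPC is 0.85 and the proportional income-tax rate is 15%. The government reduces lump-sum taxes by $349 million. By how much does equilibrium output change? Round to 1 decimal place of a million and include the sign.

+$1,069.0 million

A lump-sum tax change of −$349 million shifts disposable income by +$349 million; first-round consumption changes by −c × ΔT = −0.85 × (−$349 million) = +$296.65 million.
Expenditure multiplier = 1/(1 − c(1−t)) = 1/(1 − 0.85×0.85) = 1/0.2775 ≈ 3.604.
The tax multiplier is −c × k ≈ −3.063, so ΔY = k × (−c·ΔT) = (+$296.65 million) / 0.2775 ≈ +$1,069 million.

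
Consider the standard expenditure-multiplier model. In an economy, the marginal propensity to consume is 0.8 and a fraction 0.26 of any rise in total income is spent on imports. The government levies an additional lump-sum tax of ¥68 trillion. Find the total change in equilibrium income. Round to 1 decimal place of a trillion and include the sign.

A lump-sum tax change of +¥68 trillion shifts disposable income by −¥68 trillion; first-round consumption changes by −c × ΔT = −0.8 × (+¥68 trillion) = −¥54.4 trillion.
Expenditure multiplier = 1/(1 − c + m) = 1/(1 − 0.8 + 0.26) = 1/0.46 ≈ 2.174.
The tax multiplier is −c × k ≈ −1.739, so ΔY = k × (−c·ΔT) = (−¥54.4 trillion) / 0.46 ≈ −¥118.3 trillion.

−¥118.3 trillion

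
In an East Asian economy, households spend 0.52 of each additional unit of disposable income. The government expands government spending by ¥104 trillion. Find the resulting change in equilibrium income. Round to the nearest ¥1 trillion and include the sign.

Expenditure multiplier = 1/(1 − MPC) = 1/(1 − 0.52) = 1/0.48 ≈ 2.083.
ΔY = k × ΔG = (+¥104 trillion) / 0.48 ≈ +¥217 trillion.

+¥217 trillion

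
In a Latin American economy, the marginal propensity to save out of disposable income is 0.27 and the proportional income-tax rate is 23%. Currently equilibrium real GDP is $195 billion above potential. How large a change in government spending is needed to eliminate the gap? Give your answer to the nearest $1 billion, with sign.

−$85 billion

MPC = 1 − MPS = 1 − 0.27 = 0.73.
Spending multiplier = 1/(1 − c(1−t)) = 1/(1 − 0.73×0.77) = 1/0.4379 ≈ 2.284.
Need ΔY = −$195 billion, so ΔG = ΔY/k = (−$195 billion) × 0.4379 ≈ −$85 billion.
The government should cut government spending by $85 billion.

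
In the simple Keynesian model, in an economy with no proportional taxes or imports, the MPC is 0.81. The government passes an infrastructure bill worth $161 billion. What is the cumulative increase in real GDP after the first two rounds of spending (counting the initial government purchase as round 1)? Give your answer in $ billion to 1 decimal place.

Round 1 adds ΔG = $161 billion; each later round is MPC = 0.81 times the previous.
After 2 rounds: 161 + 130.41 = ΔG·(1 − c^2)/(1 − c) = 161 × (1 − 0.6561)/0.19 ≈ $291.4 billion.

$291.4 billion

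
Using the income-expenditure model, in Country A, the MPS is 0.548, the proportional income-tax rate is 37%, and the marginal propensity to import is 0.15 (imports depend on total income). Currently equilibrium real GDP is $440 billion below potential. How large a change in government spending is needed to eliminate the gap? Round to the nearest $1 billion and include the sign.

MPC = 1 − MPS = 1 − 0.548 = 0.452.
Spending multiplier = 1/(1 − c(1−t) + m) = 1/(1 − 0.452×0.63 + 0.15) = 1/0.86524 ≈ 1.156.
Need ΔY = +$440 billion, so ΔG = ΔY/k = (+$440 billion) × 0.86524 ≈ +$381 billion.
The government should increase government spending by $381 billion.

+$381 billion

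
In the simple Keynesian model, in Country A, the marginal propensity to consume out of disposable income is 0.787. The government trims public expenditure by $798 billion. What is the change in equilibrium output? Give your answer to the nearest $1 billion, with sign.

Government-spending multiplier = 1/(1 − MPC) = 1/(1 − 0.787) = 1/0.213 ≈ 4.695.
ΔY = k × ΔG = (−$798 billion) / 0.213 ≈ −$3,746 billion.

−$3,746 billion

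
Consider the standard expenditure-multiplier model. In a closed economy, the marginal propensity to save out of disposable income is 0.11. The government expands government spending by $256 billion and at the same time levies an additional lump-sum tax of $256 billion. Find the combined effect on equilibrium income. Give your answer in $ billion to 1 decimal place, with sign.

MPC = 1 − MPS = 1 − 0.11 = 0.89.
Expenditure multiplier = 1/(1 − MPC) = 1/(1 − 0.89) = 1/0.11 ≈ 9.091.
ΔG contributes k·ΔG = (+$256 billion) / 0.11 ≈ +$2,327.3 billion.
ΔT of +$256 billion changes first-round spending by −c·ΔT = −$227.84 billion, contributing k·(−c·ΔT) = (−$227.84 billion) / 0.11 ≈ −$2,071.3 billion.
With ΔG = ΔT and no other leakages, the balanced-budget multiplier is 1, so ΔY = ΔG = +$256 billion.

+$256.0 billion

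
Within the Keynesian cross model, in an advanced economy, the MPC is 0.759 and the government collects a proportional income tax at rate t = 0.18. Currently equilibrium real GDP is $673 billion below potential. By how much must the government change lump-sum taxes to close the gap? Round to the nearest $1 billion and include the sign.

−$335 billion

Spending multiplier = 1/(1 − c(1−t)) = 1/(1 − 0.759×0.82) = 1/0.37762 ≈ 2.648.
Tax multiplier = −c·k = −0.759/0.37762 ≈ −2.01. Need ΔY = +$673 billion, so ΔT = ΔY/(−c·k) = −(+$673 billion) × 0.37762 / 0.759 ≈ −$335 billion.
The government should cut lump-sum taxes by $335 billion.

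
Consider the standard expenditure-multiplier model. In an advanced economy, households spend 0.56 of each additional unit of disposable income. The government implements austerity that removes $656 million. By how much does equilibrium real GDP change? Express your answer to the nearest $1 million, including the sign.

Expenditure multiplier = 1/(1 − MPC) = 1/(1 − 0.56) = 1/0.44 ≈ 2.273.
ΔY = k × ΔG = (−$656 million) / 0.44 ≈ −$1,491 million.

−$1,491 million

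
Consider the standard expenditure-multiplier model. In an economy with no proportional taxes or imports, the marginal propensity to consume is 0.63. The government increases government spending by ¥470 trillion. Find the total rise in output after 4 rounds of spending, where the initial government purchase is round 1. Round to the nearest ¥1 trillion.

¥1,070 trillion

Round 1 adds ΔG = ¥470 trillion; each later round is MPC = 0.63 times the previous.
After 4 rounds: 470 + 296.1 + 186.543 + 117.52209 = ΔG·(1 − c^4)/(1 − c) = 470 × (1 − 0.15752961)/0.37 ≈ ¥1,070 trillion.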